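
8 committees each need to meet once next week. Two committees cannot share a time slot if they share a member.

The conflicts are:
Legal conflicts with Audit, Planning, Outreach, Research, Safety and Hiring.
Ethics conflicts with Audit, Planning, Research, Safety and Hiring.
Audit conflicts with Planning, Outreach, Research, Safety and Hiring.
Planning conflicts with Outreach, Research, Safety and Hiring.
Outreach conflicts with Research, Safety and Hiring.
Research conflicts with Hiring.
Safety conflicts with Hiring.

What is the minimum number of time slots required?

Legal, Audit, Planning, Outreach, Research, Hiring pairwise conflict, so at least 6 time slots are needed.
6 time slots suffice: time slot 1 → {Audit}; time slot 2 → {Hiring}; time slot 3 → {Planning}; time slot 4 → {Research, Safety}; time slot 5 → {Legal, Ethics}; time slot 6 → {Outreach}. Each listed conflict is separated.

6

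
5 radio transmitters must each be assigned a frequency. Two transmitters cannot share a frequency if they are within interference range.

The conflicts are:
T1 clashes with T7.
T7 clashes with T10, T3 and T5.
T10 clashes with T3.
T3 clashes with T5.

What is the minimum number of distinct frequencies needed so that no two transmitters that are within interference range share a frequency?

3

T7, T3, T5 all conflict with each other, so at least 3 frequencies are needed.
A valid assignment using 3 frequencies: T1=2, T7=1, T10=3, T3=2, T5=3. Each listed conflict is separated.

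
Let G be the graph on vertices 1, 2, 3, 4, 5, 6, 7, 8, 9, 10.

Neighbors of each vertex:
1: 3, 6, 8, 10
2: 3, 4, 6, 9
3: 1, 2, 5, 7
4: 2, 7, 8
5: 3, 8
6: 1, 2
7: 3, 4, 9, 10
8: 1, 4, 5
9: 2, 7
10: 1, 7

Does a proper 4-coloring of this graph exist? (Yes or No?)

Yes

The chromatic number is 3. The cycle 8-1-6-2-4-8 has odd length 5, so it cannot be 2-colored; at least 3 colors are needed.
A valid assignment using 3 colors: 1=a, 2=a, 3=b, 4=c, 5=a, 6=b, 7=a, 8=b, 9=b, 10=b.
Since 4 ≥ 3, a proper 4-coloring certainly exists.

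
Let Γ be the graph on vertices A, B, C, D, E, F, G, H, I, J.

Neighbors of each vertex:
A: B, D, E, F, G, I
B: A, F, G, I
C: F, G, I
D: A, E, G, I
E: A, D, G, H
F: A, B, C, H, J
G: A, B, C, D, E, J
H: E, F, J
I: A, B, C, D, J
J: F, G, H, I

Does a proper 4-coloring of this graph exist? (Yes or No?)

The chromatic number is 4. A, D, E, G are pairwise adjacent (a clique of size 4), so at least 4 colors are needed.
One proper 4-coloring: A=2, B=3, C=2, D=4, E=3, F=1, G=1, H=4, I=1, J=2.
That is already a proper 4-coloring.

Yes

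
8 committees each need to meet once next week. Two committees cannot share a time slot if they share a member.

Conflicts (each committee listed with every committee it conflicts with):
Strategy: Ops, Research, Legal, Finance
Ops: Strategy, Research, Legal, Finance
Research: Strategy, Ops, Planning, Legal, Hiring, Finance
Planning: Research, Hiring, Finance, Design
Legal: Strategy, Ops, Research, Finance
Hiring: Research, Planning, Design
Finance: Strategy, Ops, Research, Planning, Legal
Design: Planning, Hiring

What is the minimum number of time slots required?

Strategy, Ops, Research, Legal, Finance all conflict with each other, so at least 5 time slots are needed.
5 time slots suffice: Strategy=4, Ops=3, Research=1, Planning=3, Legal=5, Hiring=2, Finance=2, Design=1. No two conflicting committees share a time slot.

5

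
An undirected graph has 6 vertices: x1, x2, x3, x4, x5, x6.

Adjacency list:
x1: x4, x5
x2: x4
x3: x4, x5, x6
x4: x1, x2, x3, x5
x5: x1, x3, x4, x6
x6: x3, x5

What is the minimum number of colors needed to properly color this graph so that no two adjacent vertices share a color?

3

x3, x4, x5 are pairwise adjacent, so at least 3 colors are needed.
3 colors suffice: color 1 → {x4, x6}; color 2 → {x2, x5}; color 3 → {x1, x3}. Every edge joins two different colors.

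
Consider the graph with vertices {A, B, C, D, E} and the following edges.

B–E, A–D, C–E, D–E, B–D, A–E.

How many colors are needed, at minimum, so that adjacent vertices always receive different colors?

3

B, D, E form a triangle, so at least 3 colors are needed.
3 colors suffice: color red → {E}; color blue → {C, D}; color green → {A, B}. No two adjacent vertices share a color.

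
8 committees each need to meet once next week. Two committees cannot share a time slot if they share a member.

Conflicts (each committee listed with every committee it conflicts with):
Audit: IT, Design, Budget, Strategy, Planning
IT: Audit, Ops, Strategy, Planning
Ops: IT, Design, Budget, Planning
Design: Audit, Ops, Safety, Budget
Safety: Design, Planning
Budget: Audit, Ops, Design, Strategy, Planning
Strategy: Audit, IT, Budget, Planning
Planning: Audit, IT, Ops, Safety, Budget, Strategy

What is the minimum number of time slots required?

4

Audit, Budget, Strategy, Planning pairwise conflict, so at least 4 time slots are needed.
A valid assignment using 4 time slots: Audit=3, IT=2, Ops=3, Design=1, Safety=2, Budget=2, Strategy=4, Planning=1. Each listed conflict is separated.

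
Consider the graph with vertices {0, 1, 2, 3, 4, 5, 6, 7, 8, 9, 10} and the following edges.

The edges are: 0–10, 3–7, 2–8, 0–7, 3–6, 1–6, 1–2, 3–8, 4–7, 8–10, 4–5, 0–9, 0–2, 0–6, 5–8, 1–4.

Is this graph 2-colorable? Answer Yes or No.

The cycle 0-10-8-3-7-0 has odd length 5, so it cannot be 2-colored; at least 3 colors are needed.
So 2 colors are not enough.

No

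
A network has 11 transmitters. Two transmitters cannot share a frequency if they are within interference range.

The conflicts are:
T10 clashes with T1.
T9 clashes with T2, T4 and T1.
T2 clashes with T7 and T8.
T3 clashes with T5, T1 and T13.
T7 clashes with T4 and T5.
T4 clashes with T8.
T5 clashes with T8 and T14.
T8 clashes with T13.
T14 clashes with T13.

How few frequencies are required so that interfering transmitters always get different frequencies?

T9 and T2 conflict, so at least 2 frequencies are needed.
2 frequencies suffice: frequency 1 → {T10, T9, T3, T7, T8, T14}; frequency 2 → {T2, T4, T5, T1, T13}. Every pair that conflicts lands in different frequencies.

2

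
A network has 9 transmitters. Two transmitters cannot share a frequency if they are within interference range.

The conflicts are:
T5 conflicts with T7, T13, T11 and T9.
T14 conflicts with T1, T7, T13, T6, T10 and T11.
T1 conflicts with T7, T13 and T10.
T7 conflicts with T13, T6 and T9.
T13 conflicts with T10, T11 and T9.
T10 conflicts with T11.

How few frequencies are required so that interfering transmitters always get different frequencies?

T14, T13, T10, T11 all conflict with each other, so at least 4 frequencies are needed.
Using 4 frequencies: T5=3, T14=3, T1=4, T7=2, T13=1, T6=1, T10=2, T11=4, T9=4. No two conflicting transmitters share a frequency.

4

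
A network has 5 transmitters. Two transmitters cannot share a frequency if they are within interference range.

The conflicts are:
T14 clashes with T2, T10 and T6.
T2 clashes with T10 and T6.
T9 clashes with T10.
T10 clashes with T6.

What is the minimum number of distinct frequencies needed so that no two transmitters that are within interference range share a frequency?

4

T14, T2, T10, T6 pairwise conflict, so at least 4 frequencies are needed.
4 frequencies suffice: frequency 1 → {T10}; frequency 2 → {T9, T6}; frequency 3 → {T2}; frequency 4 → {T14}. No two conflicting transmitters share a frequency.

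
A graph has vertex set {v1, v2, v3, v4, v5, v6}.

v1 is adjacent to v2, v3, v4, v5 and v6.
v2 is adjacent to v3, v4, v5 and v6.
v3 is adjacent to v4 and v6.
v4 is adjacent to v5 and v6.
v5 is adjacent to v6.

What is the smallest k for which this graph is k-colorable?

5

v1, v2, v4, v5, v6 form a clique, so at least 5 colors are needed.
5 colors suffice: color 1 → {v1}; color 2 → {v6}; color 3 → {v4}; color 4 → {v2}; color 5 → {v3, v5}. Every edge joins two different colors.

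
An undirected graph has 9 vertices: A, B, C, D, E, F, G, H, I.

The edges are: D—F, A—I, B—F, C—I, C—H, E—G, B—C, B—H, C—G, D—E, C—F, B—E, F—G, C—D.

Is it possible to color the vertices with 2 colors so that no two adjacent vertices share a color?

C, D, F form a triangle, so at least 3 colors are needed.
So 2 colors are not enough.

No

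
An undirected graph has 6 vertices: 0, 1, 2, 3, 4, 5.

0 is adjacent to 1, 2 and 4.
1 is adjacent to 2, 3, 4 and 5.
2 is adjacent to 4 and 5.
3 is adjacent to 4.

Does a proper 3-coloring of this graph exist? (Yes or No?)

No

0, 1, 2, 4 are pairwise adjacent (a clique of size 4), so at least 4 colors are needed.
So 3 colors are not enough.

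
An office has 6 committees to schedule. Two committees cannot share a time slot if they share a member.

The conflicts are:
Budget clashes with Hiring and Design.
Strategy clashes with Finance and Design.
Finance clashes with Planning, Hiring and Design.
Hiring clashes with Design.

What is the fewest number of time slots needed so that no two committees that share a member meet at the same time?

3

Strategy, Finance, Design are mutually in conflict, so at least 3 time slots are needed.
3 time slots suffice: time slot 1 → {Budget, Finance}; time slot 2 → {Planning, Design}; time slot 3 → {Strategy, Hiring}. Every pair that conflicts lands in different time slots.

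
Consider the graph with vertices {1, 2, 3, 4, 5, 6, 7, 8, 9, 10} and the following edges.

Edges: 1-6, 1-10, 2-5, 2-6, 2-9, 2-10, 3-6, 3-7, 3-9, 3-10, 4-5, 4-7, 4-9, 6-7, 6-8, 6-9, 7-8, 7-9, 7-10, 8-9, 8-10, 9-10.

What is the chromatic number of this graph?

4

7, 8, 9, 10 are mutually adjacent (a clique of size 4), so at least 4 colors are needed.
4 colors suffice: color a → {1, 5, 9}; color b → {4, 6, 10}; color c → {2, 7}; color d → {3, 8}. Each edge has distinct colors on its endpoints.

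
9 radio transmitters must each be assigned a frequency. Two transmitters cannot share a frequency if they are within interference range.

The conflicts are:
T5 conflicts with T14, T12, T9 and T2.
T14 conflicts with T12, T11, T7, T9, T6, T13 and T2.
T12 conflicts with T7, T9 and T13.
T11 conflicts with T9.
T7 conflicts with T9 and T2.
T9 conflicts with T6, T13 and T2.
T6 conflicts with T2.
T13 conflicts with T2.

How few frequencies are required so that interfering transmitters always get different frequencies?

4

T14, T9, T6, T2 all conflict with each other, so at least 4 frequencies are needed.
4 frequencies suffice: frequency 1 → {T14}; frequency 2 → {T9}; frequency 3 → {T12, T11, T2}; frequency 4 → {T5, T7, T6, T13}. Each listed conflict is separated.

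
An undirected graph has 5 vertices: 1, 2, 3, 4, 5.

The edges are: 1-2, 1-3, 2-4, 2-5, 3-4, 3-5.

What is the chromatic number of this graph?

2

3 and 4 are adjacent, so at least 2 colors are needed.
One proper 2-coloring: 1=b, 2=a, 3=a, 4=b, 5=b. Each edge has distinct colors on its endpoints.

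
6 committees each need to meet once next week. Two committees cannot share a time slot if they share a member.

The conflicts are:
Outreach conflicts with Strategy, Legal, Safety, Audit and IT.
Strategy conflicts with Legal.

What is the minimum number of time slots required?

Outreach, Strategy, Legal are mutually in conflict, so at least 3 time slots are needed.
3 time slots suffice: time slot 1 → {Outreach}; time slot 2 → {Strategy, Safety, Audit, IT}; time slot 3 → {Legal}. No two conflicting committees share a time slot.

3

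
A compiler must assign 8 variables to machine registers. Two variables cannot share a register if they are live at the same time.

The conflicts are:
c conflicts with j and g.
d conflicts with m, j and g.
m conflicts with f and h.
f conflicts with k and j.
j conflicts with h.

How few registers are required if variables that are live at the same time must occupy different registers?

2

m and f conflict, so at least 2 registers are needed.
2 registers suffice: register 1 → {m, k, j, g}; register 2 → {c, d, f, h}. Every pair that conflicts lands in different registers.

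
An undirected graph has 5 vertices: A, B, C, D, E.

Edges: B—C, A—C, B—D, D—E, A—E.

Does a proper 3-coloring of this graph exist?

Yes

The chromatic number is 3. The cycle A-C-B-D-E-A has odd length 5, so it cannot be 2-colored; at least 3 colors are needed.
3 colors suffice: color red → {B, E}; color blue → {C, D}; color green → {A}.
That is already a proper 3-coloring.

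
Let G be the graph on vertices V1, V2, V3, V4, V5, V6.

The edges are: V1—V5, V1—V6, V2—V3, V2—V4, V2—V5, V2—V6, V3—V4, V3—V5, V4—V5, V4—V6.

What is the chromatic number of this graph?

4

V2, V3, V4, V5 are mutually adjacent (a clique of size 4), so at least 4 colors are needed.
4 colors suffice: color 1 → {V1, V4}; color 2 → {V5, V6}; color 3 → {V2}; color 4 → {V3}. Every edge joins two different colors.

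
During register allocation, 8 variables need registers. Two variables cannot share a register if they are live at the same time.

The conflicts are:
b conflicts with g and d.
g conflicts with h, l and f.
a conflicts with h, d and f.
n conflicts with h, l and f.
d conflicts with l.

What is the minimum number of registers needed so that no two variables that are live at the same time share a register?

3

The cycle f-g-l-d-a-f has odd length 5, so it cannot be 2-colored; at least 3 registers are needed.
3 registers suffice: b=2, g=1, a=1, n=1, h=2, d=3, l=2, f=2. No two conflicting variables share a register.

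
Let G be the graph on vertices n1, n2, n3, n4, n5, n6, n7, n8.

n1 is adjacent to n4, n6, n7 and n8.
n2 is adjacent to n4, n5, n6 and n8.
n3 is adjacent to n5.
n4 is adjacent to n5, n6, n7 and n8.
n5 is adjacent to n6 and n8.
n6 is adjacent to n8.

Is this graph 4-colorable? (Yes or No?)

n2, n4, n5, n6, n8 are pairwise adjacent (a clique of size 5), so at least 5 colors are needed.
So 4 colors are not enough.

No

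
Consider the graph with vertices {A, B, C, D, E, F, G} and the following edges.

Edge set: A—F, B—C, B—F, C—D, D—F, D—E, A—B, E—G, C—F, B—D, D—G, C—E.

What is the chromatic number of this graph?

4

B, C, D, F form a clique, so at least 4 colors are needed.
4 colors suffice: color 1 → {A, D}; color 2 → {E, F}; color 3 → {B, G}; color 4 → {C}. No two adjacent vertices share a color.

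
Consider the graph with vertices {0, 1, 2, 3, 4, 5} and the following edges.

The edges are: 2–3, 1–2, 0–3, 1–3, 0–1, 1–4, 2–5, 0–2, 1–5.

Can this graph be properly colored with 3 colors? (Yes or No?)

No

0, 1, 2, 3 are mutually adjacent (a clique of size 4), so at least 4 colors are needed.
So 3 colors are not enough.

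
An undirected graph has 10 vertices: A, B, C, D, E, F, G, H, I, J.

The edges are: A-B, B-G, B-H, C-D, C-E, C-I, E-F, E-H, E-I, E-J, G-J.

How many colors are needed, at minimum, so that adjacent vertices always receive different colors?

3

C, E, I form a triangle, so at least 3 colors are needed.
3 colors suffice: color 1 → {B, D, E}; color 2 → {A, C, F, H, J}; color 3 → {G, I}. Each edge has distinct colors on its endpoints.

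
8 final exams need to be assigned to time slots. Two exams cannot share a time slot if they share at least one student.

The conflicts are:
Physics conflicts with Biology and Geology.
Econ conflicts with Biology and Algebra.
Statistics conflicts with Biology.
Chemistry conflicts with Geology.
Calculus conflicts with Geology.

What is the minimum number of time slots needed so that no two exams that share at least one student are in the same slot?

Chemistry and Geology conflict, so at least 2 time slots are needed.
2 time slots suffice: time slot 1 → {Biology, Algebra, Geology}; time slot 2 → {Physics, Econ, Statistics, Chemistry, Calculus}. No two conflicting exams share a time slot.

2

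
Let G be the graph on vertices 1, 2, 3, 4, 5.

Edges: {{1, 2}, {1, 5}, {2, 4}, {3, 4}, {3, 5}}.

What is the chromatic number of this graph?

The cycle 5-1-2-4-3-5 has odd length 5, so it cannot be 2-colored; at least 3 colors are needed.
3 colors suffice: 1=b, 2=a, 3=c, 4=b, 5=a. No two adjacent vertices share a color.

3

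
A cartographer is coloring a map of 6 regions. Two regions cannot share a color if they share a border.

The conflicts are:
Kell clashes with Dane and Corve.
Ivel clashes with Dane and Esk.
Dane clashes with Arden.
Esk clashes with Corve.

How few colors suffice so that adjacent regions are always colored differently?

The cycle Corve-Kell-Dane-Ivel-Esk-Corve has odd length 5, so it cannot be 2-colored; at least 3 colors are needed.
3 colors suffice: Kell=2, Ivel=2, Dane=1, Arden=2, Esk=1, Corve=3. Every pair that conflicts lands in different colors.

3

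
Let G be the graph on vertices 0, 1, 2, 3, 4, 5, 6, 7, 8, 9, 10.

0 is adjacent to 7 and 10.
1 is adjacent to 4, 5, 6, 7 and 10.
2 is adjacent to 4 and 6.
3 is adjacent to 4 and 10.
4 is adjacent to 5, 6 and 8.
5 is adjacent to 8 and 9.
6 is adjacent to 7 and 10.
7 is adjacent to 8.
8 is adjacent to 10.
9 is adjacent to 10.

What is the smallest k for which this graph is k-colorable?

1, 4, 6 form a triangle, so at least 3 colors are needed.
3 colors suffice: 0=b, 1=b, 2=b, 3=b, 4=a, 5=c, 6=c, 7=a, 8=b, 9=b, 10=a. Each edge has distinct colors on its endpoints.

3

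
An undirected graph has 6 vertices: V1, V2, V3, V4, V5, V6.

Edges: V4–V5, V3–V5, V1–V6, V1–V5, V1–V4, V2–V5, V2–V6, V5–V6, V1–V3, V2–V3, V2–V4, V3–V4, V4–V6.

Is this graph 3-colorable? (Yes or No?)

V2, V4, V5, V6 are mutually adjacent (a clique of size 4), so at least 4 colors are needed.
So 3 colors are not enough.

No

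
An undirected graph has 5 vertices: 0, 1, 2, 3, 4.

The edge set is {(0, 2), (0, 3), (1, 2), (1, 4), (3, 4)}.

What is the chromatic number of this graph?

3

The cycle 1-2-0-3-4-1 has odd length 5, so it cannot be 2-colored; at least 3 colors are needed.
3 colors suffice: 0=red, 1=red, 2=blue, 3=green, 4=blue. No two adjacent vertices share a color.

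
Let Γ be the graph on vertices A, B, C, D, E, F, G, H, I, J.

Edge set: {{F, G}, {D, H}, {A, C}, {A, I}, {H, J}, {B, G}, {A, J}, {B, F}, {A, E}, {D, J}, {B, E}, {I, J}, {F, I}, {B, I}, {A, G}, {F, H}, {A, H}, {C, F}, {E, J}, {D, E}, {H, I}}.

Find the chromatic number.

4

A, H, I, J are mutually adjacent (a clique of size 4), so at least 4 colors are needed.
One proper 4-coloring: A=1, B=3, C=2, D=1, E=2, F=1, G=2, H=2, I=4, J=3. Every edge joins two different colors.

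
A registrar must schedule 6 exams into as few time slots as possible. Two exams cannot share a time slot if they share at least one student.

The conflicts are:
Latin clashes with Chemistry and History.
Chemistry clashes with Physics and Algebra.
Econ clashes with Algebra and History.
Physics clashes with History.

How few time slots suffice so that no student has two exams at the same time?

The cycle Econ-History-Latin-Chemistry-Algebra-Econ has odd length 5, so it cannot be 2-colored; at least 3 time slots are needed.
Using 3 time slots: Latin=2, Chemistry=1, Econ=3, Physics=2, Algebra=2, History=1. Every pair that conflicts lands in different time slots.

3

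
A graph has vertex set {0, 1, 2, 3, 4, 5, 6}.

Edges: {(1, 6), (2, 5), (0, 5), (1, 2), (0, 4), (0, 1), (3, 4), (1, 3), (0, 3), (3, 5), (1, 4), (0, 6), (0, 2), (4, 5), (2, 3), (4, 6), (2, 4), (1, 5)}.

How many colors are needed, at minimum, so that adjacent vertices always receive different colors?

0, 1, 2, 3, 4, 5 are mutually adjacent (a clique of size 6), so at least 6 colors are needed.
6 colors suffice: 0=a, 1=c, 2=d, 3=f, 4=b, 5=e, 6=d. Each edge has distinct colors on its endpoints.

6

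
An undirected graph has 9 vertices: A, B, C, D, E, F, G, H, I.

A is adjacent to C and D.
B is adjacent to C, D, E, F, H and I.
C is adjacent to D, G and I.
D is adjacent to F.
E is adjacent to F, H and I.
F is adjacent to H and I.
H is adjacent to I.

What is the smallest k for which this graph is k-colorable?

5

B, E, F, H, I are mutually adjacent (a clique of size 5), so at least 5 colors are needed.
5 colors suffice: A=1, B=1, C=2, D=3, E=5, F=2, G=1, H=4, I=3. Every edge joins two different colors.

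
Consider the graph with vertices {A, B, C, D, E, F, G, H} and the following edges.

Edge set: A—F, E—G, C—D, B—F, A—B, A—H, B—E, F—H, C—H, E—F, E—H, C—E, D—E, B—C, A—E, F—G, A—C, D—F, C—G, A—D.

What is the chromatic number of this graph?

4

A, D, E, F form a clique, so at least 4 colors are needed.
4 colors suffice: A=3, B=4, C=2, D=4, E=1, F=2, G=3, H=4. Every edge joins two different colors.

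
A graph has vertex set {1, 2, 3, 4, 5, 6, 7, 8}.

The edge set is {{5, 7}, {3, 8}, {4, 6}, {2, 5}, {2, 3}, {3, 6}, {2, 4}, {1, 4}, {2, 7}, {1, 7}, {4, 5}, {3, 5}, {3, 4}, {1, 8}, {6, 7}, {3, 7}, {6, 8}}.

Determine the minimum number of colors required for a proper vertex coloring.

2, 3, 4, 5 form a clique, so at least 4 colors are needed.
4 colors suffice: color red → {1, 3}; color blue → {4, 7, 8}; color green → {5, 6}; color yellow → {2}. Every edge joins two different colors.

4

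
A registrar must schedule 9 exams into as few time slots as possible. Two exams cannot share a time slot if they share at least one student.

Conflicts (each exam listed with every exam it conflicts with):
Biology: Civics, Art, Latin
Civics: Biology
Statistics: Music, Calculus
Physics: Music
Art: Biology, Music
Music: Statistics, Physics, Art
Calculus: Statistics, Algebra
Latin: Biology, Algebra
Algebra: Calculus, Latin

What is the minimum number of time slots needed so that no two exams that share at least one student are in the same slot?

3

The cycle Calculus-Statistics-Music-Art-Biology-Latin-Algebra-Calculus has odd length 7, so it cannot be 2-colored; at least 3 time slots are needed.
A valid assignment using 3 time slots: Biology=1, Civics=2, Statistics=2, Physics=2, Art=2, Music=1, Calculus=1, Latin=2, Algebra=3. Every pair that conflicts lands in different time slots.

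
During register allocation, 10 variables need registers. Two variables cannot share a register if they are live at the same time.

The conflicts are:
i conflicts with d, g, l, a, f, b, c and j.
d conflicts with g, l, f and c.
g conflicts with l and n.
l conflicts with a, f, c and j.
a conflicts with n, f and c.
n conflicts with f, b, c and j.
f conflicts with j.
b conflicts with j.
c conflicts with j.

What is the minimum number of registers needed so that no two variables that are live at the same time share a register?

4

i, l, a, f all conflict with each other, so at least 4 registers are needed.
Using 4 registers: i=1, d=4, g=3, l=2, a=4, n=1, f=3, b=2, c=3, j=4. Each listed conflict is separated.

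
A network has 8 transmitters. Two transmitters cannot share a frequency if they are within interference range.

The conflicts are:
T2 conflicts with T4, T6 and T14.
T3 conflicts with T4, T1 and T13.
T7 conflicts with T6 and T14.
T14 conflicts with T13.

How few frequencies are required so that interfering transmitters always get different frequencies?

The cycle T13-T3-T4-T2-T14-T13 has odd length 5, so it cannot be 2-colored; at least 3 frequencies are needed.
3 frequencies suffice: frequency 1 → {T3, T6, T14}; frequency 2 → {T2, T7, T1, T13}; frequency 3 → {T4}. No two conflicting transmitters share a frequency.

3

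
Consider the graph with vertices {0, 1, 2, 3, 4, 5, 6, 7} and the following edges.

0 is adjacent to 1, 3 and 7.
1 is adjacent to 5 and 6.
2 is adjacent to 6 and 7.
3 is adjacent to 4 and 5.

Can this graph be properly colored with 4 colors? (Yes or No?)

Yes

The chromatic number is 3. The cycle 7-0-1-6-2-7 has odd length 5, so it cannot be 2-colored; at least 3 colors are needed.
3 colors suffice: color a → {1, 3, 7}; color b → {0, 4, 5, 6}; color c → {2}.
Since 4 ≥ 3, a proper 4-coloring certainly exists.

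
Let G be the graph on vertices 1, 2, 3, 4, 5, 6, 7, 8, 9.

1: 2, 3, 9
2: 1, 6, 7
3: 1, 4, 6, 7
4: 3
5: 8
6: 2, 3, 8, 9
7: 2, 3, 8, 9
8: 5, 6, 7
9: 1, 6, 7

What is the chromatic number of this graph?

2

2 and 6 are adjacent, so at least 2 colors are needed.
2 colors suffice: 1=a, 2=b, 3=b, 4=a, 5=a, 6=a, 7=a, 8=b, 9=b. Every edge joins two different colors.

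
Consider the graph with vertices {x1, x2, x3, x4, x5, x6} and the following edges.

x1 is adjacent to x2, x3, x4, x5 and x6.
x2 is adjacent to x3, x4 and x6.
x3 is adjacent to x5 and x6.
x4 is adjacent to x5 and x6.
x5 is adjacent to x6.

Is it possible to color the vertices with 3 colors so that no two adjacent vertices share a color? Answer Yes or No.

x1, x2, x4, x6 are pairwise adjacent (a clique of size 4), so at least 4 colors are needed.
So 3 colors are not enough.

No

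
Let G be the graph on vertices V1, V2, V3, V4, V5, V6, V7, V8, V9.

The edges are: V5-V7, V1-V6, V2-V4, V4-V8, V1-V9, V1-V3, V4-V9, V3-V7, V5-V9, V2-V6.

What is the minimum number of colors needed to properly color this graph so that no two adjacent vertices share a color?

The cycle V5-V7-V3-V1-V9-V5 has odd length 5, so it cannot be 2-colored; at least 3 colors are needed.
A valid assignment using 3 colors: V1=1, V2=2, V3=2, V4=1, V5=3, V6=3, V7=1, V8=2, V9=2. Every edge joins two different colors.

3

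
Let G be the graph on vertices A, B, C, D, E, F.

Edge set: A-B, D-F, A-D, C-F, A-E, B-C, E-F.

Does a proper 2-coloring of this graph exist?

The cycle F-D-A-B-C-F has odd length 5, so it cannot be 2-colored; at least 3 colors are needed.
So 2 colors are not enough.

No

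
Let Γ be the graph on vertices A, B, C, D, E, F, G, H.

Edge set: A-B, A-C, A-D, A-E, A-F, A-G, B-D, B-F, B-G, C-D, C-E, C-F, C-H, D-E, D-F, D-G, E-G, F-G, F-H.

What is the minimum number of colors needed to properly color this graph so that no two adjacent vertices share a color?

A, B, D, F, G are pairwise adjacent (a clique of size 5), so at least 5 colors are needed.
A valid assignment using 5 colors: A=1, B=5, C=4, D=2, E=3, F=3, G=4, H=1. Every edge joins two different colors.

5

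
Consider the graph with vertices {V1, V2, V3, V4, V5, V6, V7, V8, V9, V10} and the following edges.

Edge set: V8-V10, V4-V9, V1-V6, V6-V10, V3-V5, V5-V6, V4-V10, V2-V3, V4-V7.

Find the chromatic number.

2

V3 and V5 are adjacent, so at least 2 colors are needed.
One proper 2-coloring: V1=blue, V2=blue, V3=red, V4=red, V5=blue, V6=red, V7=blue, V8=red, V9=blue, V10=blue. No two adjacent vertices share a color.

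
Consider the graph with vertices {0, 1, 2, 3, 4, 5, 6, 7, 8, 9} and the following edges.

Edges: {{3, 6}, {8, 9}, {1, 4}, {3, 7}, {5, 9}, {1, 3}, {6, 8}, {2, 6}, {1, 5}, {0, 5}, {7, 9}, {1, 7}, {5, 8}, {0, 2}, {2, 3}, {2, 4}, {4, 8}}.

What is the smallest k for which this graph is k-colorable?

3

2, 3, 6 form a triangle, so at least 3 colors are needed.
3 colors suffice: 0=c, 1=a, 2=a, 3=c, 4=b, 5=b, 6=b, 7=b, 8=a, 9=c. Each edge has distinct colors on its endpoints.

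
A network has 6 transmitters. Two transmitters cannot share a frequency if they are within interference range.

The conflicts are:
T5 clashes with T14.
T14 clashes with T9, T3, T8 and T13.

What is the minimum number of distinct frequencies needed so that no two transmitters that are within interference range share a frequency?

2

T14 and T13 conflict, so at least 2 frequencies are needed.
A valid assignment using 2 frequencies: T5=2, T14=1, T9=2, T3=2, T8=2, T13=2. Every pair that conflicts lands in different frequencies.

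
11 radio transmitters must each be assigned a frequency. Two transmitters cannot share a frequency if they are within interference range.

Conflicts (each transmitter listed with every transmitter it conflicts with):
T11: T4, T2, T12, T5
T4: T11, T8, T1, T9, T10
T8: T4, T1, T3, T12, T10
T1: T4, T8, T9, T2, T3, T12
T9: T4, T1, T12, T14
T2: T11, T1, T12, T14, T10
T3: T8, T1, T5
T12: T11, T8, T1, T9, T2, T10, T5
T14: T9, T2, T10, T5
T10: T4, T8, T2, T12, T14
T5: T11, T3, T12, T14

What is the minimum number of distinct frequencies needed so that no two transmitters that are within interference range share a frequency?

3

T8, T1, T3 are mutually in conflict, so at least 3 frequencies are needed.
Using 3 frequencies: T11=2, T4=1, T8=3, T1=2, T9=3, T2=3, T3=1, T12=1, T14=1, T10=2, T5=3. Every pair that conflicts lands in different frequencies.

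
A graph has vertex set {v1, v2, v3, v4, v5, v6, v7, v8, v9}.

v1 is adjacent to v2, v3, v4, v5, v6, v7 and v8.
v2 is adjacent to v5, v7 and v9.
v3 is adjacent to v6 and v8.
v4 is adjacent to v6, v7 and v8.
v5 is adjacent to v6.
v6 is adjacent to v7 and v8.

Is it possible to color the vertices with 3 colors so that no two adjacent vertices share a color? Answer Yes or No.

v1, v4, v6, v8 form a clique, so at least 4 colors are needed.
So 3 colors are not enough.

No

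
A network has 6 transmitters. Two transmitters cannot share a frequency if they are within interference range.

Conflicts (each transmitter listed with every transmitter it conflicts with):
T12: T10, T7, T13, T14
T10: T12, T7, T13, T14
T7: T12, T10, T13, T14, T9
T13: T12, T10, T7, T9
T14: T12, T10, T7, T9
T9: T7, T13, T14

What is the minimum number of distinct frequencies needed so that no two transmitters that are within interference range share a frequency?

4

T12, T10, T7, T14 all conflict with each other, so at least 4 frequencies are needed.
4 frequencies suffice: frequency 1 → {T7}; frequency 2 → {T13, T14}; frequency 3 → {T12, T9}; frequency 4 → {T10}. Every pair that conflicts lands in different frequencies.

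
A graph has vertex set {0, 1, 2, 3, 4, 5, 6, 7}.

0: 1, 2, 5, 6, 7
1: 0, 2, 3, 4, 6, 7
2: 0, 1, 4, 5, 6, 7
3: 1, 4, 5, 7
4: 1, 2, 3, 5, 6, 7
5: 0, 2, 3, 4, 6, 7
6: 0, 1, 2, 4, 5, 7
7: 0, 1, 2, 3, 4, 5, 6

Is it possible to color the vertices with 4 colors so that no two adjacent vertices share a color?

No

0, 2, 5, 6, 7 are pairwise adjacent (a clique of size 5), so at least 5 colors are needed.
So 4 colors are not enough.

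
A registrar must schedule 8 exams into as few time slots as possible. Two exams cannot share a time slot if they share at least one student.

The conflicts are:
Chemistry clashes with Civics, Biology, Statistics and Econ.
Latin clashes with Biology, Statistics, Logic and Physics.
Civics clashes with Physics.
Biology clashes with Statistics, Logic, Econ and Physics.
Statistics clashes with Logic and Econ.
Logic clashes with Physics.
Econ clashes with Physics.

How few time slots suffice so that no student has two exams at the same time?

4

Latin, Biology, Logic, Physics all conflict with each other, so at least 4 time slots are needed.
4 time slots suffice: time slot 1 → {Civics, Biology}; time slot 2 → {Statistics, Physics}; time slot 3 → {Chemistry, Latin}; time slot 4 → {Logic, Econ}. Every pair that conflicts lands in different time slots.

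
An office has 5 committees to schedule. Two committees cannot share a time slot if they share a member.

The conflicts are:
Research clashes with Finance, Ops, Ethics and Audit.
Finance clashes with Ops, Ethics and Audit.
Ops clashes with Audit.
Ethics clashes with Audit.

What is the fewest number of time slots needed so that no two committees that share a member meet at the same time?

4

Research, Finance, Ops, Audit all conflict with each other, so at least 4 time slots are needed.
4 time slots suffice: time slot 1 → {Finance}; time slot 2 → {Research}; time slot 3 → {Audit}; time slot 4 → {Ops, Ethics}. Each listed conflict is separated.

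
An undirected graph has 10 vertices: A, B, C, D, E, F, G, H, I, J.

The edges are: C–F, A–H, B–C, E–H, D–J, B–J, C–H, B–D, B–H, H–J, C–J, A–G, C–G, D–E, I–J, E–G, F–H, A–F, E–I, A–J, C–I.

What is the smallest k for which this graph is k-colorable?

B, C, H, J are mutually adjacent (a clique of size 4), so at least 4 colors are needed.
4 colors suffice: A=green, B=yellow, C=green, D=red, E=blue, F=blue, G=red, H=red, I=red, J=blue. Every edge joins two different colors.

4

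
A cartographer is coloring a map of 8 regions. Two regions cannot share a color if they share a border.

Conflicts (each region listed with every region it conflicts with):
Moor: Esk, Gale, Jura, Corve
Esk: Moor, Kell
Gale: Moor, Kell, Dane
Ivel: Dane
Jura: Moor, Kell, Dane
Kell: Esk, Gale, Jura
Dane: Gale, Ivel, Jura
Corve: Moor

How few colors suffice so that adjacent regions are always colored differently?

2

Esk and Kell conflict, so at least 2 colors are needed.
2 colors suffice: color 1 → {Moor, Kell, Dane}; color 2 → {Esk, Gale, Ivel, Jura, Corve}. Every pair that conflicts lands in different colors.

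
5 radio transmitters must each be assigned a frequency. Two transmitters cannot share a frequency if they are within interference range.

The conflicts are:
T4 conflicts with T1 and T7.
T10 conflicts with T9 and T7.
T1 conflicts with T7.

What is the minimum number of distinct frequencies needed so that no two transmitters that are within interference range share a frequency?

T4, T1, T7 pairwise conflict, so at least 3 frequencies are needed.
A valid assignment using 3 frequencies: T4=2, T10=2, T9=1, T1=3, T7=1. Each listed conflict is separated.

3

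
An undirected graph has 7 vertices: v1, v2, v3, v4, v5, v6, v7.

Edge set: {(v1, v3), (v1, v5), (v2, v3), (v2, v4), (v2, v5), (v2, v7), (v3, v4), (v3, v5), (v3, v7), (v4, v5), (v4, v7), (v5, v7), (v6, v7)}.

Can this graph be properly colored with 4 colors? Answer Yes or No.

No

v2, v3, v4, v5, v7 form a clique, so at least 5 colors are needed.
So 4 colors are not enough.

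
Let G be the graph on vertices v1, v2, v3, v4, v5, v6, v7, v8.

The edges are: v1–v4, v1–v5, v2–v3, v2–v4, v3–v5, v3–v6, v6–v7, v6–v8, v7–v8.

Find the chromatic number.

3

v6, v7, v8 are pairwise adjacent, so at least 3 colors are needed.
3 colors suffice: color 1 → {v1, v3, v7}; color 2 → {v2, v5, v6}; color 3 → {v4, v8}. Every edge joins two different colors.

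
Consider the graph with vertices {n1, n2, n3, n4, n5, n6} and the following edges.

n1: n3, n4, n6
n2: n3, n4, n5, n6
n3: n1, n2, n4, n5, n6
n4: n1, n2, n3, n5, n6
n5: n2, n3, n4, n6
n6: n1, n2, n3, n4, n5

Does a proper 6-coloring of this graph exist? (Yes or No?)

Yes

The chromatic number is 5. n2, n3, n4, n5, n6 form a clique, so at least 5 colors are needed.
5 colors suffice: n1=Y, n2=Y, n3=R, n4=B, n5=P, n6=G.
Since 6 ≥ 5, a proper 6-coloring certainly exists.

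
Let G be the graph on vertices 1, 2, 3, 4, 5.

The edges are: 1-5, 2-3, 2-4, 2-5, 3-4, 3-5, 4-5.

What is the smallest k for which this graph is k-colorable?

4

2, 3, 4, 5 are mutually adjacent (a clique of size 4), so at least 4 colors are needed.
One proper 4-coloring: 1=blue, 2=blue, 3=green, 4=yellow, 5=red. Each edge has distinct colors on its endpoints.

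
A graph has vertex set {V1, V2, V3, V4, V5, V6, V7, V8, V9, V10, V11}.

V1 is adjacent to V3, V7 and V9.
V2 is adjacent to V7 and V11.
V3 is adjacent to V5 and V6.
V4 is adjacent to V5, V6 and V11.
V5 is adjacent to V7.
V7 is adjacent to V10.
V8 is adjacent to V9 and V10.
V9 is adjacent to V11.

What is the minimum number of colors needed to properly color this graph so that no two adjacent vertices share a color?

The cycle V9-V11-V2-V7-V1-V9 has odd length 5, so it cannot be 2-colored; at least 3 colors are needed.
3 colors suffice: V1=2, V2=3, V3=1, V4=1, V5=2, V6=2, V7=1, V8=3, V9=1, V10=2, V11=2. Each edge has distinct colors on its endpoints.

3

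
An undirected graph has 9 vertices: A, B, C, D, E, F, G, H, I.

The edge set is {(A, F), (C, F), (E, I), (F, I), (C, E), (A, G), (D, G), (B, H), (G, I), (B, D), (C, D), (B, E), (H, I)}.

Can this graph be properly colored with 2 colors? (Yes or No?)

The cycle G-A-F-C-D-G has odd length 5, so it cannot be 2-colored; at least 3 colors are needed.
So 2 colors are not enough.

No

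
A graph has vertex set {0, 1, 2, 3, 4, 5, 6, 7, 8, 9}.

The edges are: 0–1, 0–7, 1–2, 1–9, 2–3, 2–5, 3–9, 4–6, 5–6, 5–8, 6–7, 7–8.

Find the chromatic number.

2

0 and 7 are adjacent, so at least 2 colors are needed.
One proper 2-coloring: 0=b, 1=a, 2=b, 3=a, 4=a, 5=a, 6=b, 7=a, 8=b, 9=b. No two adjacent vertices share a color.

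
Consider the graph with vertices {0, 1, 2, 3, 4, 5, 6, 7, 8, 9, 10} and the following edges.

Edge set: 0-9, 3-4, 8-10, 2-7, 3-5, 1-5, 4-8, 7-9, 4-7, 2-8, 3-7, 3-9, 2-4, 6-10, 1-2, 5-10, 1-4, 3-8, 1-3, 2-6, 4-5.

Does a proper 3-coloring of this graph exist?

1, 3, 4, 5 are mutually adjacent (a clique of size 4), so at least 4 colors are needed.
So 3 colors are not enough.

No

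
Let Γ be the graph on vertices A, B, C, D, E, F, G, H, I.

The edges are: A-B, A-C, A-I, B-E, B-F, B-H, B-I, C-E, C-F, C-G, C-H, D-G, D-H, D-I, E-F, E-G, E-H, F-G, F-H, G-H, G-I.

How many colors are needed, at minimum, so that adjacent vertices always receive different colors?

5

C, E, F, G, H are mutually adjacent (a clique of size 5), so at least 5 colors are needed.
One proper 5-coloring: A=4, B=2, C=3, D=3, E=4, F=5, G=2, H=1, I=1. Every edge joins two different colors.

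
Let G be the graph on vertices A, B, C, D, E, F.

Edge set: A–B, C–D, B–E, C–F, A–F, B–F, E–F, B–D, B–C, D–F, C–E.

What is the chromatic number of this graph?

4

B, C, D, F are mutually adjacent (a clique of size 4), so at least 4 colors are needed.
4 colors suffice: color red → {B}; color blue → {F}; color green → {A, C}; color yellow → {D, E}. Each edge has distinct colors on its endpoints.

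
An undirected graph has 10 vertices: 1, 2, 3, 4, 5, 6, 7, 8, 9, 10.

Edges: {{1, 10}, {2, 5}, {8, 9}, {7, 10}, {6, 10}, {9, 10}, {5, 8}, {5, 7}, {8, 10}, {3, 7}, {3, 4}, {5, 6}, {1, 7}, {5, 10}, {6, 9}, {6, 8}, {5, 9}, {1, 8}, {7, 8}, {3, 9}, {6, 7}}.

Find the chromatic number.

5

5, 6, 7, 8, 10 are mutually adjacent (a clique of size 5), so at least 5 colors are needed.
5 colors suffice: color a → {2, 3, 8}; color b → {4, 7, 9}; color c → {1, 5}; color d → {10}; color e → {6}. No two adjacent vertices share a color.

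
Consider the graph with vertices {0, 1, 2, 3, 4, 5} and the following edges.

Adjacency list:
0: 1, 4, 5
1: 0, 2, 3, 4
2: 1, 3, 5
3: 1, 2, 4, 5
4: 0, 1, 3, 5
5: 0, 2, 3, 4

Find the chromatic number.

3, 4, 5 are mutually adjacent, so at least 3 colors are needed.
3 colors suffice: color red → {1, 5}; color blue → {2, 4}; color green → {0, 3}. Each edge has distinct colors on its endpoints.

3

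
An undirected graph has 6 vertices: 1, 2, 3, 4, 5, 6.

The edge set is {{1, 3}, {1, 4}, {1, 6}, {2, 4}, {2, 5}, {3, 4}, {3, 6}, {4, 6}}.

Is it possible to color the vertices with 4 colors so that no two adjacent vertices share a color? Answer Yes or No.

The chromatic number is 4. 1, 3, 4, 6 are pairwise adjacent (a clique of size 4), so at least 4 colors are needed.
4 colors suffice: color a → {4, 5}; color b → {1, 2}; color c → {6}; color d → {3}.
That is already a proper 4-coloring.

Yes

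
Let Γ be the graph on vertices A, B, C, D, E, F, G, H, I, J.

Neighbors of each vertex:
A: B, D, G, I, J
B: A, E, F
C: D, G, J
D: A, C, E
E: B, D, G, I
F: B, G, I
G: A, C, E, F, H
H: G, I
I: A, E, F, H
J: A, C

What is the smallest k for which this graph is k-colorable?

2

E and I are adjacent, so at least 2 colors are needed.
2 colors suffice: A=2, B=1, C=2, D=1, E=2, F=2, G=1, H=2, I=1, J=1. Each edge has distinct colors on its endpoints.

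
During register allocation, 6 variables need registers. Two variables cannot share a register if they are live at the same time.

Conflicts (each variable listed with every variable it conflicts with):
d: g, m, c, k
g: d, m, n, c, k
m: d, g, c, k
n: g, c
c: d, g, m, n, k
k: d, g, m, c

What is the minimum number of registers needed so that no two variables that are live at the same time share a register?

d, g, m, c, k all conflict with each other, so at least 5 registers are needed.
Using 5 registers: d=5, g=2, m=3, n=3, c=1, k=4. No two conflicting variables share a register.

5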